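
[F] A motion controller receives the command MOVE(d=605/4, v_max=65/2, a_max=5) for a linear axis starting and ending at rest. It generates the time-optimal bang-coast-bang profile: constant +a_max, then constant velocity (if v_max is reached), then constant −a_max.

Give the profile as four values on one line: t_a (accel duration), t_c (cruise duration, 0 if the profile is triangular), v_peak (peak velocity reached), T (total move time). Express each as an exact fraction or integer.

v_max²/a_max = (65/2)²/5 = 845/4
605/4 < 845/4 → triangular
v_peak = √(605/4·5) = √(3025/4) = 55/2
t_a = (55/2)/5 = 11/2; t_c = 0
T = 2·11/2 = 11

t_a=11/2 t_c=0 v_peak=55/2 T=11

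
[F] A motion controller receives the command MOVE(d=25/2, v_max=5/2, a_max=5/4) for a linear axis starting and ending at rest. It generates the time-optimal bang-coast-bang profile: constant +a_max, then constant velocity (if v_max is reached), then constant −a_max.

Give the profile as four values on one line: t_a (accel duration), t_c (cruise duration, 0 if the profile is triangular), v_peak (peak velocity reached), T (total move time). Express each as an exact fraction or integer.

t_a=2 t_c=3 v_peak=5/2 T=7

(v_max)²/a_max = (5/2)²/(5/4) = 5
25/2 ≥ 5 → trapezoidal
t_a = (5/2)/(5/4) = 2; v_peak = 5/2
d_cruise = 25/2 − 5 = 15/2; t_c = (15/2)/(5/2) = 3
T = 2·2 + 3 = 7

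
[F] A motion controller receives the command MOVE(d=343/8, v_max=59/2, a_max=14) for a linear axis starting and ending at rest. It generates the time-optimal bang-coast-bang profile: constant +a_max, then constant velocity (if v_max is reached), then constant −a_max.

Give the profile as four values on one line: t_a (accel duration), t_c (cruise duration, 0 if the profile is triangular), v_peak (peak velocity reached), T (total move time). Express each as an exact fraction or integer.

(v_max)²/a_max = (59/2)²/14 = 3481/56
343/8 < 3481/56 ⇒ no cruise
v_peak = √(343/8·14) = √(2401/4) = 49/2
t_a = (49/2)/14 = 7/4; t_c = 0
T = 2·7/4 = 7/2

t_a=7/4 t_c=0 v_peak=49/2 T=7/2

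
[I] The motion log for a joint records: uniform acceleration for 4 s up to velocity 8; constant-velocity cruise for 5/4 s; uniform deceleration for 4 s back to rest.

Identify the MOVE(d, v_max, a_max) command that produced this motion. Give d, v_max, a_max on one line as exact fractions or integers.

d=42 v_max=8 a_max=2

a_max = 8/4 = 2
d_a = ½·8·4 = 16; d_c = 8·5/4 = 10
d = 2·16 + 10 = 42
t_c = 5/4 > 0 ⇒ limit active, v_max = 8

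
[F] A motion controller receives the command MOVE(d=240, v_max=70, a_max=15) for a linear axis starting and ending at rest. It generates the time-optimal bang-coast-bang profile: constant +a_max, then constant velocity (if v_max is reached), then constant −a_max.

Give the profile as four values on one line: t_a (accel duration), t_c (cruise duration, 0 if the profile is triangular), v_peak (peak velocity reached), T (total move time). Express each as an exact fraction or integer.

t_a=4 t_c=0 v_peak=60 T=8

vₘ²/aₘ = 70²/15 = 980/3
240 < 980/3 ⇒ no cruise
v_peak = √(240·15) = √3600 = 60
t_a = 60/15 = 4; t_c = 0
T = 2·4 = 8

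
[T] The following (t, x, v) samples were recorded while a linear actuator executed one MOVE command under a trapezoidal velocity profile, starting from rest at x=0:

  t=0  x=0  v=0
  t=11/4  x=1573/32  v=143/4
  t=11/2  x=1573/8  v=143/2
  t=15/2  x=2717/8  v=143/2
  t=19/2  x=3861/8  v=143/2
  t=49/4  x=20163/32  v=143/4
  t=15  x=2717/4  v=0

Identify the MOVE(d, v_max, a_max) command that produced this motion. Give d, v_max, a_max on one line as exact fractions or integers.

final state: t=15, x=2717/4, v=0 → d = 2717/4
a_max = (143/4−0)/(11/4−0) = 13
max v = 143/2 over t∈[11/2,19/2] → v_max = 143/2
check: 143/2·(11/2+4) = 2717/4 ✓

d=2717/4 v_max=143/2 a_max=13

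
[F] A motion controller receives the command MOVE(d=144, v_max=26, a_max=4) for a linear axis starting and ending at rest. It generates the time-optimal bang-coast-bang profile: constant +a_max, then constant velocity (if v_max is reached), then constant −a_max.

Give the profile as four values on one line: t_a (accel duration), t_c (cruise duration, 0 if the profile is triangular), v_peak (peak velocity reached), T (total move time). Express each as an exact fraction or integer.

t_a=6 t_c=0 v_peak=24 T=12

vₘ²/aₘ = 26²/4 = 169
144 < 169 so t_c = 0
v_peak = √(144·4) = √576 = 24
t_a = 24/4 = 6; t_c = 0
T = 2·6 = 12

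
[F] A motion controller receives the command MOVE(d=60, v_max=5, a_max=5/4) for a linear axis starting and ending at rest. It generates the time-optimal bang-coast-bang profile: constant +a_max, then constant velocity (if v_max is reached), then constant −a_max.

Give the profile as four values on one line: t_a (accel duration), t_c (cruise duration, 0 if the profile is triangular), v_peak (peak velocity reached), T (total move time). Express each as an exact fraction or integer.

t_a=4 t_c=8 v_peak=5 T=16

(v_max)²/a_max = 5²/(5/4) = 20
60 ≥ 20 ⇒ cruise phase
t_a = 5/(5/4) = 4; v_peak = 5
d_cruise = 60 − 20 = 40; t_c = 40/5 = 8
T = 2·4 + 8 = 16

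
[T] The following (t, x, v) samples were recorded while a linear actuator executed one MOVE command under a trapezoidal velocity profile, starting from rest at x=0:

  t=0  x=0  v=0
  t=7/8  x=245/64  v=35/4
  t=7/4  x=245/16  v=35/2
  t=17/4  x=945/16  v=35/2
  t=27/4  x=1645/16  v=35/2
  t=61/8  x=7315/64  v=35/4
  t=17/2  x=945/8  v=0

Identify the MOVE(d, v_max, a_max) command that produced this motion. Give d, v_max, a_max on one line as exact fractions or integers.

d=945/8 v_max=35/2 a_max=10

final state: t=17/2, x=945/8, v=0 → d = 945/8
a_max = (35/4−0)/(7/8−0) = 10
max v = 35/2 over t∈[7/4,27/4] → v_max = 35/2
check: 35/2·(7/4+5) = 945/8 ✓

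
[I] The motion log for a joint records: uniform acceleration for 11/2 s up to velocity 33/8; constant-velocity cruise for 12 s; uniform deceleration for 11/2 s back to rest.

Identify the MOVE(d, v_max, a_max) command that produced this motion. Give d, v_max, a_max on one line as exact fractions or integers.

a_max = (33/8)/(11/2) = 3/4
d_a = ½·33/8·11/2 = 363/32; d_c = 33/8·12 = 99/2
d = 2·363/32 + 99/2 = 1155/16
t_c = 12 > 0 → v_max = v_peak = 33/8

d=1155/16 v_max=33/8 a_max=3/4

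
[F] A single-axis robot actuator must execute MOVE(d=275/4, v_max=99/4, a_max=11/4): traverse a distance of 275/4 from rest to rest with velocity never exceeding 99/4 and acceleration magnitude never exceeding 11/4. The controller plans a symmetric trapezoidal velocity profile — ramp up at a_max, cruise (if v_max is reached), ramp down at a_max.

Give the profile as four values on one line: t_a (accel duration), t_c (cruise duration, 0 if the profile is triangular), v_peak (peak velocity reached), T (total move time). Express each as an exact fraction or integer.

t_a=5 t_c=0 v_peak=55/4 T=10

v_max²/a_max = (99/4)²/(11/4) = 891/4
275/4 < 891/4 ⇒ no cruise
v_peak = √(275/4·11/4) = √(3025/16) = 55/4
t_a = (55/4)/(11/4) = 5; t_c = 0
T = 2·5 = 10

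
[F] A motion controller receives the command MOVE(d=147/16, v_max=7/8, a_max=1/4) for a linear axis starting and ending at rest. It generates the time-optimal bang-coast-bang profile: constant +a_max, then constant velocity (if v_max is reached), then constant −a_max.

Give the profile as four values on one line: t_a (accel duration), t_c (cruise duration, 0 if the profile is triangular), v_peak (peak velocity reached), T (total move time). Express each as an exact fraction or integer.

vₘ²/aₘ = (7/8)²/(1/4) = 49/16
147/16 ≥ 49/16 → trapezoidal
t_a = (7/8)/(1/4) = 7/2; v_peak = 7/8
d_cruise = 147/16 − 49/16 = 49/8; t_c = (49/8)/(7/8) = 7
T = 2·7/2 + 7 = 14

t_a=7/2 t_c=7 v_peak=7/8 T=14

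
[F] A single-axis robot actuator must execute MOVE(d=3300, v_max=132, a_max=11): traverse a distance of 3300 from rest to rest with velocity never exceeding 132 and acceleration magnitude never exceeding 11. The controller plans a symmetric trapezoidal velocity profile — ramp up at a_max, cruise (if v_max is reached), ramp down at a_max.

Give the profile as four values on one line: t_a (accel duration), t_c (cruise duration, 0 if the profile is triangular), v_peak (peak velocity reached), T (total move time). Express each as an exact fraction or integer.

(v_max)²/a_max = 132²/11 = 1584
3300 ≥ 1584 so v_max reached
t_a = 132/11 = 12; v_peak = 132
d_cruise = 3300 − 1584 = 1716; t_c = 1716/132 = 13
T = 2·12 + 13 = 37

t_a=12 t_c=13 v_peak=132 T=37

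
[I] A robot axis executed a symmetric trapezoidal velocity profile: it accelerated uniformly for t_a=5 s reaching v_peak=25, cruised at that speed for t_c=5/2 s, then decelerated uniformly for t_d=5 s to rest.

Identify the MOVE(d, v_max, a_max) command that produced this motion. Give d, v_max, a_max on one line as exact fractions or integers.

d=375/2 v_max=25 a_max=5

a_max = 25/5 = 5
d_a = ½·25·5 = 125/2; d_c = 25·5/2 = 125/2
d = 2·125/2 + 125/2 = 375/2
t_c = 5/2 > 0 ⇒ limit active, v_max = 25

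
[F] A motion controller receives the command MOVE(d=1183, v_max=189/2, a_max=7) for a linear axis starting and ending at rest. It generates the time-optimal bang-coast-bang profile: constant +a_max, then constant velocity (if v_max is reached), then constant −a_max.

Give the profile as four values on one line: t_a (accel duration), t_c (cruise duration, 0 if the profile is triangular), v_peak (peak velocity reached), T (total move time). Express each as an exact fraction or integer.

t_a=13 t_c=0 v_peak=91 T=26

v_max²/a_max = (189/2)²/7 = 5103/4
1183 < 5103/4 ⇒ no cruise
v_peak = √(1183·7) = √8281 = 91
t_a = 91/7 = 13; t_c = 0
T = 2·13 = 26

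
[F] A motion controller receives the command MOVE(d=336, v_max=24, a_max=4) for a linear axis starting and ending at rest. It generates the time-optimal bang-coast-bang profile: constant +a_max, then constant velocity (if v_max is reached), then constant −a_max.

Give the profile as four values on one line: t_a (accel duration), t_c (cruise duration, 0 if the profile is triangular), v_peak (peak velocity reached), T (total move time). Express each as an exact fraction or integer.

t_a=6 t_c=8 v_peak=24 T=20

(v_max)²/a_max = 24²/4 = 144
336 ≥ 144 → trapezoidal
t_a = 24/4 = 6; v_peak = 24
d_cruise = 336 − 144 = 192; t_c = 192/24 = 8
T = 2·6 + 8 = 20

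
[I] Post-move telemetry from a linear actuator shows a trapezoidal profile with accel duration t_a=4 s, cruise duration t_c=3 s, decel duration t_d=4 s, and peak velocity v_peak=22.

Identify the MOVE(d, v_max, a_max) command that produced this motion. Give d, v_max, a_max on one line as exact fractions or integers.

a_max = 22/4 = 11/2
d_a = ½·22·4 = 44; d_c = 22·3 = 66
d = 2·44 + 66 = 154
t_c = 3 > 0 ⇒ limit active, v_max = 22

d=154 v_max=22 a_max=11/2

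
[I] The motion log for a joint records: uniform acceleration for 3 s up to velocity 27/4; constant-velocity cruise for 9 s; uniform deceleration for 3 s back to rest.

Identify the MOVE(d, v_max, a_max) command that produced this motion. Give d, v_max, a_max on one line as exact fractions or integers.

a_max = (27/4)/3 = 9/4
d_a = ½·27/4·3 = 81/8; d_c = 27/4·9 = 243/4
d = 2·81/8 + 243/4 = 81
t_c = 9 > 0 → v_max = v_peak = 27/4

d=81 v_max=27/4 a_max=9/4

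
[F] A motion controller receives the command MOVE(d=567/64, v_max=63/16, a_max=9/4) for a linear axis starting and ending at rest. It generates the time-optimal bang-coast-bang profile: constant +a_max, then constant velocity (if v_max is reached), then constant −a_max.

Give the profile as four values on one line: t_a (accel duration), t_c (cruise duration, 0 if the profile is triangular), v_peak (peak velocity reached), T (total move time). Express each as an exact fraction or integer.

t_a=7/4 t_c=1/2 v_peak=63/16 T=4

vₘ²/aₘ = (63/16)²/(9/4) = 441/64
567/64 ≥ 441/64 → trapezoidal
t_a = (63/16)/(9/4) = 7/4; v_peak = 63/16
d_cruise = 567/64 − 441/64 = 63/32; t_c = (63/32)/(63/16) = 1/2
T = 2·7/4 + 1/2 = 4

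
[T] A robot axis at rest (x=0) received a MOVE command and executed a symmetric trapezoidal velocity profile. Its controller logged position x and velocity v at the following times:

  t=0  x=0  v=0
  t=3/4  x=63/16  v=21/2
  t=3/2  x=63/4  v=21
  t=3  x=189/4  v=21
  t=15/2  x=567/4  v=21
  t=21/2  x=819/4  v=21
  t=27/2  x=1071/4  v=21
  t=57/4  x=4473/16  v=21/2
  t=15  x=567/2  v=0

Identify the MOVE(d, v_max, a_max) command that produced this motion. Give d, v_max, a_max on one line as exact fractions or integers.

final state: t=15, x=567/2, v=0 → d = 567/2
a_max = (21/2−0)/(3/4−0) = 14
max v = 21 over t∈[3/2,27/2] → v_max = 21
check: 21·(3/2+12) = 567/2 ✓

d=567/2 v_max=21 a_max=14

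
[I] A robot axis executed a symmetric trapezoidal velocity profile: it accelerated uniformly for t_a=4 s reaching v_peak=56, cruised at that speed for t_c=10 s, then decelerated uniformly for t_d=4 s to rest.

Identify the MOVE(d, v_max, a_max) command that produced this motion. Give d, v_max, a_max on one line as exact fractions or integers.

a_max = 56/4 = 14
d_a = ½·56·4 = 112; d_c = 56·10 = 560
d = 2·112 + 560 = 784
t_c = 10 > 0 ⇒ limit active, v_max = 56

d=784 v_max=56 a_max=14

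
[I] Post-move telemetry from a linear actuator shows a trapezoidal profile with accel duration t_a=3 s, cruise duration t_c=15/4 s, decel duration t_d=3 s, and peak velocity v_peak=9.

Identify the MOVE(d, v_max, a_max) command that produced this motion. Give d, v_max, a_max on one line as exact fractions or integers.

a_max = 9/3 = 3
d_a = ½·9·3 = 27/2; d_c = 9·15/4 = 135/4
d = 2·27/2 + 135/4 = 243/4
t_c = 15/4 > 0 so v_max = 9

d=243/4 v_max=9 a_max=3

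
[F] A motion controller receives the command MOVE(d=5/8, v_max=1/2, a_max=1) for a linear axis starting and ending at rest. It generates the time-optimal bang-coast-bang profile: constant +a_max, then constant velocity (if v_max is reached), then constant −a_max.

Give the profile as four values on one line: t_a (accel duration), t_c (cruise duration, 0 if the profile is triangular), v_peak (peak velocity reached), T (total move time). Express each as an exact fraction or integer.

vₘ²/aₘ = (1/2)²/1 = 1/4
5/8 ≥ 1/4 → trapezoidal
t_a = (1/2)/1 = 1/2; v_peak = 1/2
d_cruise = 5/8 − 1/4 = 3/8; t_c = (3/8)/(1/2) = 3/4
T = 2·1/2 + 3/4 = 7/4

t_a=1/2 t_c=3/4 v_peak=1/2 T=7/4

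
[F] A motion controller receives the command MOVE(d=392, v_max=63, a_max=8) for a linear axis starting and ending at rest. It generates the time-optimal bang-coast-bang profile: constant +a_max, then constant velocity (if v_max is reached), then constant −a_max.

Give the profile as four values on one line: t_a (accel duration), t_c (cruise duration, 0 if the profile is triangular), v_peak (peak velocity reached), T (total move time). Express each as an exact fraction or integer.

t_a=7 t_c=0 v_peak=56 T=14

vₘ²/aₘ = 63²/8 = 3969/8
392 < 3969/8 so t_c = 0
v_peak = √(392·8) = √3136 = 56
t_a = 56/8 = 7; t_c = 0
T = 2·7 = 14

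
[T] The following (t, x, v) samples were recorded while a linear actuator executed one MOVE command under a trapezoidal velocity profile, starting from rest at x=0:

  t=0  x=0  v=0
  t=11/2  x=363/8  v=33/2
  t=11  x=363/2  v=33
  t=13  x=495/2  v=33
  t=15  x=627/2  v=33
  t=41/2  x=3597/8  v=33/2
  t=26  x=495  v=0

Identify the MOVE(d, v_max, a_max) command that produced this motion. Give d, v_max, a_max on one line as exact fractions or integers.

final state: t=26, x=495, v=0 → d = 495
a_max = (33/2−0)/(11/2−0) = 3
max v = 33 over t∈[11,15] → v_max = 33
check: 33·(11+4) = 495 ✓

d=495 v_max=33 a_max=3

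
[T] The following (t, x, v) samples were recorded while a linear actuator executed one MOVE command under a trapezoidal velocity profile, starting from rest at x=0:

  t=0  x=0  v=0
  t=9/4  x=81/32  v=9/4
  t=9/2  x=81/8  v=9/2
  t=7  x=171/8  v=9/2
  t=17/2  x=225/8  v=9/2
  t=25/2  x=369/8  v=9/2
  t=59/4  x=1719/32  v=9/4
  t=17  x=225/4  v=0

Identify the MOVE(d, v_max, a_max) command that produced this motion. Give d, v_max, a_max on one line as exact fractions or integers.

d=225/4 v_max=9/2 a_max=1

final state: t=17, x=225/4, v=0 → d = 225/4
a_max = (9/4−0)/(9/4−0) = 1
max v = 9/2 over t∈[9/2,25/2] → v_max = 9/2
check: 9/2·(9/2+8) = 225/4 ✓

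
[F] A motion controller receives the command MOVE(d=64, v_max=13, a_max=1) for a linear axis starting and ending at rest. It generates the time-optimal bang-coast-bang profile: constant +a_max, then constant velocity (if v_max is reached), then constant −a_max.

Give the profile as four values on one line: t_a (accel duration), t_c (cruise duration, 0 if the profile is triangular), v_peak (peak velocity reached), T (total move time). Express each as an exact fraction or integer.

t_a=8 t_c=0 v_peak=8 T=16

vₘ²/aₘ = 13²/1 = 169
64 < 169 → triangular
v_peak = √(64·1) = √64 = 8
t_a = 8/1 = 8; t_c = 0
T = 2·8 = 16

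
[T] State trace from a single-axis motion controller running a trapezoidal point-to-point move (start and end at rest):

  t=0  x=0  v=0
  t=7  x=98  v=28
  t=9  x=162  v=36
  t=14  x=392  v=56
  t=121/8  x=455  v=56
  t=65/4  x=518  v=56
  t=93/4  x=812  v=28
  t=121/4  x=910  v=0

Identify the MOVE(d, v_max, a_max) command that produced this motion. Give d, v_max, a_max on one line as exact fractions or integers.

d=910 v_max=56 a_max=4

final state: t=121/4, x=910, v=0 → d = 910
a_max = (28−0)/(7−0) = 4
max v = 56 over t∈[14,65/4] → v_max = 56
check: 56·(14+9/4) = 910 ✓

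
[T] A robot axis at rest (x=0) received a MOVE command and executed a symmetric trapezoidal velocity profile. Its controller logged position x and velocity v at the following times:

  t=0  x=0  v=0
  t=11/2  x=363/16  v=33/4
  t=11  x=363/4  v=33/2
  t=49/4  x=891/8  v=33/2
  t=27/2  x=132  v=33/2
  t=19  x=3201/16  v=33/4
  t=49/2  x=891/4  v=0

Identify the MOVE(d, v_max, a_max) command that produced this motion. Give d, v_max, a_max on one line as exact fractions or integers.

d=891/4 v_max=33/2 a_max=3/2

final state: t=49/2, x=891/4, v=0 → d = 891/4
a_max = (33/4−0)/(11/2−0) = 3/2
max v = 33/2 over t∈[11,27/2] → v_max = 33/2
check: 33/2·(11+5/2) = 891/4 ✓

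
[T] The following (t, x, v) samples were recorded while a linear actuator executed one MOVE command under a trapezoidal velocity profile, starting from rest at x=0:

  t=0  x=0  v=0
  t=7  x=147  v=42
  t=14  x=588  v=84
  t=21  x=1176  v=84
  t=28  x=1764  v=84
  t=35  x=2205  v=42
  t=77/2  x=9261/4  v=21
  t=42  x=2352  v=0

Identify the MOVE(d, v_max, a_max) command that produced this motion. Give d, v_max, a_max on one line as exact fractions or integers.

d=2352 v_max=84 a_max=6

final state: t=42, x=2352, v=0 → d = 2352
a_max = (42−0)/(7−0) = 6
max v = 84 over t∈[14,28] → v_max = 84
check: 84·(14+14) = 2352 ✓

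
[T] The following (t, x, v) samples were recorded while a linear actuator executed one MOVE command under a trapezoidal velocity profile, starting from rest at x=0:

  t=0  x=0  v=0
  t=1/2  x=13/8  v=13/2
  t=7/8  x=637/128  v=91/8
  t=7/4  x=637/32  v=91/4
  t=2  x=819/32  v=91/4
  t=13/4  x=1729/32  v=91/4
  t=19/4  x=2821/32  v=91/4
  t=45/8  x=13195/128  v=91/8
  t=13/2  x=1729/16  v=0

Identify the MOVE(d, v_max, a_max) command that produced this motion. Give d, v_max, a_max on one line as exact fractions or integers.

final state: t=13/2, x=1729/16, v=0 → d = 1729/16
a_max = (13/2−0)/(1/2−0) = 13
max v = 91/4 over t∈[7/4,19/4] → v_max = 91/4
check: 91/4·(7/4+3) = 1729/16 ✓

d=1729/16 v_max=91/4 a_max=13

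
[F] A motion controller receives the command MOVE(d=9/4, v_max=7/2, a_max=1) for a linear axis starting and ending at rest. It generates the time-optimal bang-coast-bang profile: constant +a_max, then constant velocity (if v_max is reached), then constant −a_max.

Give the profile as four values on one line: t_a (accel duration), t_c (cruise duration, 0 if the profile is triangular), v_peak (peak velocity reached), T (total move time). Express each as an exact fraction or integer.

t_a=3/2 t_c=0 v_peak=3/2 T=3

vₘ²/aₘ = (7/2)²/1 = 49/4
9/4 < 49/4 → triangular
v_peak = √(9/4·1) = √(9/4) = 3/2
t_a = (3/2)/1 = 3/2; t_c = 0
T = 2·3/2 = 3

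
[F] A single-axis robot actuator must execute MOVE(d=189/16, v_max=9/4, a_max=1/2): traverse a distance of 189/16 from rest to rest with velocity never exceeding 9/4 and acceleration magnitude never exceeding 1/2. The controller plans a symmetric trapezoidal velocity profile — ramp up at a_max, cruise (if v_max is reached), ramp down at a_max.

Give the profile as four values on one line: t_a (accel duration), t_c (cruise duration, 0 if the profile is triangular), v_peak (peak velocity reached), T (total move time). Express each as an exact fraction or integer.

(v_max)²/a_max = (9/4)²/(1/2) = 81/8
189/16 ≥ 81/8 so v_max reached
t_a = (9/4)/(1/2) = 9/2; v_peak = 9/4
d_cruise = 189/16 − 81/8 = 27/16; t_c = (27/16)/(9/4) = 3/4
T = 2·9/2 + 3/4 = 39/4

t_a=9/2 t_c=3/4 v_peak=9/4 T=39/4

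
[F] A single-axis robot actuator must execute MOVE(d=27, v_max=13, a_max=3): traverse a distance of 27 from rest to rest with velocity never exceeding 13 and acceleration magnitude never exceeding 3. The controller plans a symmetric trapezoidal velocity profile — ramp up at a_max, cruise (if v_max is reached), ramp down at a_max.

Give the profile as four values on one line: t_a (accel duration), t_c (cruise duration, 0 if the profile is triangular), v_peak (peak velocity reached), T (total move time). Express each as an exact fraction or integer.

v_max²/a_max = 13²/3 = 169/3
27 < 169/3 ⇒ no cruise
v_peak = √(27·3) = √81 = 9
t_a = 9/3 = 3; t_c = 0
T = 2·3 = 6

t_a=3 t_c=0 v_peak=9 T=6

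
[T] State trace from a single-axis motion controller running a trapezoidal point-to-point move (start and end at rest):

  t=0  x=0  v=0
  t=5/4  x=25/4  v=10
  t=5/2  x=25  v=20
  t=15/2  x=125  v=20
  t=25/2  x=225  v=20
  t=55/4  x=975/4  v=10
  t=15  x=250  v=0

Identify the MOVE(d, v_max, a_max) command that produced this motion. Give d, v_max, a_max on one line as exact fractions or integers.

d=250 v_max=20 a_max=8

final state: t=15, x=250, v=0 → d = 250
a_max = (10−0)/(5/4−0) = 8
max v = 20 over t∈[5/2,25/2] → v_max = 20
check: 20·(5/2+10) = 250 ✓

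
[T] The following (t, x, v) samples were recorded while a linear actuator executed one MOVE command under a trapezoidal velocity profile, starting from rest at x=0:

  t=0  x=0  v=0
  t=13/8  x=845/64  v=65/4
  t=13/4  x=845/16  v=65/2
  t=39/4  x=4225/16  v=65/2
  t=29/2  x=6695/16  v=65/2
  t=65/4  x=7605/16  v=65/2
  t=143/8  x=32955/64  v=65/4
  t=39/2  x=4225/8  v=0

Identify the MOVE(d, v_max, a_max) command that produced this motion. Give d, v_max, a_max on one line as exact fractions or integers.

d=4225/8 v_max=65/2 a_max=10

final state: t=39/2, x=4225/8, v=0 → d = 4225/8
a_max = (65/4−0)/(13/8−0) = 10
max v = 65/2 over t∈[13/4,65/4] → v_max = 65/2
check: 65/2·(13/4+13) = 4225/8 ✓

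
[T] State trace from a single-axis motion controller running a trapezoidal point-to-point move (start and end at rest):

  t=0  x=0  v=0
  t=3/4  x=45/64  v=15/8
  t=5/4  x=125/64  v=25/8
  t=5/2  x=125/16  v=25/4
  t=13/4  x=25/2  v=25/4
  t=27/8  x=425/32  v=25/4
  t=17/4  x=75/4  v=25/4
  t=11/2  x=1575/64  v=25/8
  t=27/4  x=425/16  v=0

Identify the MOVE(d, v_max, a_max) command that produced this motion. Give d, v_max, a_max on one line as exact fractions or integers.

d=425/16 v_max=25/4 a_max=5/2

final state: t=27/4, x=425/16, v=0 → d = 425/16
a_max = (15/8−0)/(3/4−0) = 5/2
max v = 25/4 over t∈[5/2,17/4] → v_max = 25/4
check: 25/4·(5/2+7/4) = 425/16 ✓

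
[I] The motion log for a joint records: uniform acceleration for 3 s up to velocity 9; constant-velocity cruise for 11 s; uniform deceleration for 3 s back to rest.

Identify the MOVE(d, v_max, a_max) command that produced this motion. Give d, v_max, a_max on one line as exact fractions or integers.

a_max = 9/3 = 3
d_a = ½·9·3 = 27/2; d_c = 9·11 = 99
d = 2·27/2 + 99 = 126
t_c = 11 > 0 → v_max = v_peak = 9

d=126 v_max=9 a_max=3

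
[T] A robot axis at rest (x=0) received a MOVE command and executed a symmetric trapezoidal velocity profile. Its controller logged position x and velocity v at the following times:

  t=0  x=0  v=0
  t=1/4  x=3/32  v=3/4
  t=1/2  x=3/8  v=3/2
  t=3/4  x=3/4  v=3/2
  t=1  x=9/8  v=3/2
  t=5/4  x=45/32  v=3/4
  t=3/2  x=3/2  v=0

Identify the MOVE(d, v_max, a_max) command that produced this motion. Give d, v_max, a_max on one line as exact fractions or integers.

final state: t=3/2, x=3/2, v=0 → d = 3/2
a_max = (3/4−0)/(1/4−0) = 3
max v = 3/2 over t∈[1/2,1] → v_max = 3/2
check: 3/2·(1/2+1/2) = 3/2 ✓

d=3/2 v_max=3/2 a_max=3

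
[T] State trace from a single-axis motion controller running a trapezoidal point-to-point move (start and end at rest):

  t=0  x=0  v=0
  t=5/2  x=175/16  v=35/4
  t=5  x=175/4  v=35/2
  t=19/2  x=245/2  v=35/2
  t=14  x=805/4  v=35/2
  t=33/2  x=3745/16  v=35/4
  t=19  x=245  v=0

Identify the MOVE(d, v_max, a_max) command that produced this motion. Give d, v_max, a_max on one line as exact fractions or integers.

d=245 v_max=35/2 a_max=7/2

final state: t=19, x=245, v=0 → d = 245
a_max = (35/4−0)/(5/2−0) = 7/2
max v = 35/2 over t∈[5,14] → v_max = 35/2
check: 35/2·(5+9) = 245 ✓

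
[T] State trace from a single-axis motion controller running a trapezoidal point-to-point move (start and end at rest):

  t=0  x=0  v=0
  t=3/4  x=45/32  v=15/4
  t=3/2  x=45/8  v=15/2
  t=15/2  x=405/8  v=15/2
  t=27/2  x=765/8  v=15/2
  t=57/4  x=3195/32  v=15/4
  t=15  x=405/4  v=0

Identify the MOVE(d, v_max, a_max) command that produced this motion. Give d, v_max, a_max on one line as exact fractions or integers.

d=405/4 v_max=15/2 a_max=5

final state: t=15, x=405/4, v=0 → d = 405/4
a_max = (15/4−0)/(3/4−0) = 5
max v = 15/2 over t∈[3/2,27/2] → v_max = 15/2
check: 15/2·(3/2+12) = 405/4 ✓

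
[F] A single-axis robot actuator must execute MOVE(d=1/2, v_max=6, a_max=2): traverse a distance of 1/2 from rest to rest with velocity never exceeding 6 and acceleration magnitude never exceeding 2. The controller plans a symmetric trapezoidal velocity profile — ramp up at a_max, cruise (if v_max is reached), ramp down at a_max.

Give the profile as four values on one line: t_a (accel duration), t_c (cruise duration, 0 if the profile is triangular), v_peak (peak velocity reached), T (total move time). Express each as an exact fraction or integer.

v_max²/a_max = 6²/2 = 18
1/2 < 18 so t_c = 0
v_peak = √(1/2·2) = √1 = 1
t_a = 1/2; t_c = 0
T = 2·1/2 = 1

t_a=1/2 t_c=0 v_peak=1 T=1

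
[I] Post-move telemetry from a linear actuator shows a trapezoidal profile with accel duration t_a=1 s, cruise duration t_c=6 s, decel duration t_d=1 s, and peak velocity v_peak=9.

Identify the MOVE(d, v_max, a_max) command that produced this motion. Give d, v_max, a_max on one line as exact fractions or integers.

d=63 v_max=9 a_max=9

a_max = 9/1 = 9
d_a = ½·9·1 = 9/2; d_c = 9·6 = 54
d = 2·9/2 + 54 = 63
t_c = 6 > 0 → v_max = v_peak = 9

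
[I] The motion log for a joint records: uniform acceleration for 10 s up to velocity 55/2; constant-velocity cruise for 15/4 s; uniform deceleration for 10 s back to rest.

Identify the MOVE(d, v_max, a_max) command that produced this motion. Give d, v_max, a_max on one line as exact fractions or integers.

a_max = (55/2)/10 = 11/4
d_a = ½·55/2·10 = 275/2; d_c = 55/2·15/4 = 825/8
d = 2·275/2 + 825/8 = 3025/8
t_c = 15/4 > 0 so v_max = 55/2

d=3025/8 v_max=55/2 a_max=11/4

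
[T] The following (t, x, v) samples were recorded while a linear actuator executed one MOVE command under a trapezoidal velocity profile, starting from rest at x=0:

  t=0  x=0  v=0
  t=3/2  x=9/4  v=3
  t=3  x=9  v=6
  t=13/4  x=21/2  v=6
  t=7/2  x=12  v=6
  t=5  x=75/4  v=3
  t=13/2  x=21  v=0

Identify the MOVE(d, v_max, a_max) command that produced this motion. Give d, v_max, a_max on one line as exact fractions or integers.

final state: t=13/2, x=21, v=0 → d = 21
a_max = (3−0)/(3/2−0) = 2
max v = 6 over t∈[3,7/2] → v_max = 6
check: 6·(3+1/2) = 21 ✓

d=21 v_max=6 a_max=2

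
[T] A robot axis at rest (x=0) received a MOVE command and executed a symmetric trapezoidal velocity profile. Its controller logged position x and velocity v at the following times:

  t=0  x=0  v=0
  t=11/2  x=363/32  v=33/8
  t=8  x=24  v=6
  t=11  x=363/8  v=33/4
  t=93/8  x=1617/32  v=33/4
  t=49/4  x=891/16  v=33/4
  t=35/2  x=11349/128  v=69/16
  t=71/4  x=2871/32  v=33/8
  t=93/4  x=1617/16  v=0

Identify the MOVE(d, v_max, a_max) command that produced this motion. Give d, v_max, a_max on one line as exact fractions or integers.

d=1617/16 v_max=33/4 a_max=3/4

final state: t=93/4, x=1617/16, v=0 → d = 1617/16
a_max = (33/8−0)/(11/2−0) = 3/4
max v = 33/4 over t∈[11,49/4] → v_max = 33/4
check: 33/4·(11+5/4) = 1617/16 ✓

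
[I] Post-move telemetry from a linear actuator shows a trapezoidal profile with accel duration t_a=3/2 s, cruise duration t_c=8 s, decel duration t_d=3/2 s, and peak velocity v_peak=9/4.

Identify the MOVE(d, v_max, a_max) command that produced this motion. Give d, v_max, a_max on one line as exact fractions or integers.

a_max = (9/4)/(3/2) = 3/2
d_a = ½·9/4·3/2 = 27/16; d_c = 9/4·8 = 18
d = 2·27/16 + 18 = 171/8
t_c = 8 > 0 → v_max = v_peak = 9/4

d=171/8 v_max=9/4 a_max=3/2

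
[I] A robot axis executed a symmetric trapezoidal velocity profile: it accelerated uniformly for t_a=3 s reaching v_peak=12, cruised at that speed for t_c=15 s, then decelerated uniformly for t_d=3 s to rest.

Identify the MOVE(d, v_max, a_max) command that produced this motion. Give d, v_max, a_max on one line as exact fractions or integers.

d=216 v_max=12 a_max=4

a_max = 12/3 = 4
d_a = ½·12·3 = 18; d_c = 12·15 = 180
d = 2·18 + 180 = 216
t_c = 15 > 0 so v_max = 12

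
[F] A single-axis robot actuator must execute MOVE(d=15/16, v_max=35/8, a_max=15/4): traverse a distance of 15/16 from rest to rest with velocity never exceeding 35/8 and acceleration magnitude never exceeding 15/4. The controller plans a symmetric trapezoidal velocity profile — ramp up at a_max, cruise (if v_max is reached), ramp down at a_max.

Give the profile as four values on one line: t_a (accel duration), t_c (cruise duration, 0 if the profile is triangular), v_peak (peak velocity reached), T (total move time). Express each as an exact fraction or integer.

t_a=1/2 t_c=0 v_peak=15/8 T=1

vₘ²/aₘ = (35/8)²/(15/4) = 245/48
15/16 < 245/48 ⇒ no cruise
v_peak = √(15/16·15/4) = √(225/64) = 15/8
t_a = (15/8)/(15/4) = 1/2; t_c = 0
T = 2·1/2 = 1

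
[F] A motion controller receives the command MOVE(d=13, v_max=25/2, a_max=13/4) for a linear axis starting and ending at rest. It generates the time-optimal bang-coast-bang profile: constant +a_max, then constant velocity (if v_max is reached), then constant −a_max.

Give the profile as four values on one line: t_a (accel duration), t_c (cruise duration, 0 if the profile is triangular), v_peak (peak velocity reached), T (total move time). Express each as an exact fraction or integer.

t_a=2 t_c=0 v_peak=13/2 T=4

v_max²/a_max = (25/2)²/(13/4) = 625/13
13 < 625/13 ⇒ no cruise
v_peak = √(13·13/4) = √(169/4) = 13/2
t_a = (13/2)/(13/4) = 2; t_c = 0
T = 2·2 = 4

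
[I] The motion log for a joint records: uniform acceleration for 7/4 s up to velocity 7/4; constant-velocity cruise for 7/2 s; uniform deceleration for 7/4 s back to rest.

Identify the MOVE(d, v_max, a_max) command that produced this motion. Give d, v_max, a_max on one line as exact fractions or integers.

d=147/16 v_max=7/4 a_max=1

a_max = (7/4)/(7/4) = 1
d_a = ½·7/4·7/4 = 49/32; d_c = 7/4·7/2 = 49/8
d = 2·49/32 + 49/8 = 147/16
t_c = 7/2 > 0 ⇒ limit active, v_max = 7/4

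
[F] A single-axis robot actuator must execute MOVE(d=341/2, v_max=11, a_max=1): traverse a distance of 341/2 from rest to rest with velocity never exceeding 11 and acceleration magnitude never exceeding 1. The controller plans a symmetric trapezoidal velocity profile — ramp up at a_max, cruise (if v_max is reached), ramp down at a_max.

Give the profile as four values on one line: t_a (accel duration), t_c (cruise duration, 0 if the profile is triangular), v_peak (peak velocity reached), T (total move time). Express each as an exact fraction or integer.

t_a=11 t_c=9/2 v_peak=11 T=53/2

v_max²/a_max = 11²/1 = 121
341/2 ≥ 121 → trapezoidal
t_a = 11/1 = 11; v_peak = 11
d_cruise = 341/2 − 121 = 99/2; t_c = (99/2)/11 = 9/2
T = 2·11 + 9/2 = 53/2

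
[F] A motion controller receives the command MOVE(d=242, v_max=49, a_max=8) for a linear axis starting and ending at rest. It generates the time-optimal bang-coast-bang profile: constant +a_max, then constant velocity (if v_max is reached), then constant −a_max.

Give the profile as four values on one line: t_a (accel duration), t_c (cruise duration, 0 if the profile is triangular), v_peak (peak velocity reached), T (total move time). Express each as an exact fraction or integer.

t_a=11/2 t_c=0 v_peak=44 T=11

vₘ²/aₘ = 49²/8 = 2401/8
242 < 2401/8 so t_c = 0
v_peak = √(242·8) = √1936 = 44
t_a = 44/8 = 11/2; t_c = 0
T = 2·11/2 = 11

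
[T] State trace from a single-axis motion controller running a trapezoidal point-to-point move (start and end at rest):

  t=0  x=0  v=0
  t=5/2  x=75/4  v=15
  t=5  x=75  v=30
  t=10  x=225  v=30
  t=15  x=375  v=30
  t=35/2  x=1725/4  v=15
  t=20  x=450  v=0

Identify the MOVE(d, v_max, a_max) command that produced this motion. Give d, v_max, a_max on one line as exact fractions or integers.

d=450 v_max=30 a_max=6

final state: t=20, x=450, v=0 → d = 450
a_max = (15−0)/(5/2−0) = 6
max v = 30 over t∈[5,15] → v_max = 30
check: 30·(5+10) = 450 ✓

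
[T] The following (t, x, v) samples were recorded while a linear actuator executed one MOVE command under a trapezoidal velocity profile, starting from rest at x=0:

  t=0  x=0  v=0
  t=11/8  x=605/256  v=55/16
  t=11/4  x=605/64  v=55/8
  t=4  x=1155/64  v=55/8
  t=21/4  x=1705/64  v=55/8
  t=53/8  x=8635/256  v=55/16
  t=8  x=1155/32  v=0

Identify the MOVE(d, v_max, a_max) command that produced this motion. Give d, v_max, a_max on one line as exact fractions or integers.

final state: t=8, x=1155/32, v=0 → d = 1155/32
a_max = (55/16−0)/(11/8−0) = 5/2
max v = 55/8 over t∈[11/4,21/4] → v_max = 55/8
check: 55/8·(11/4+5/2) = 1155/32 ✓

d=1155/32 v_max=55/8 a_max=5/2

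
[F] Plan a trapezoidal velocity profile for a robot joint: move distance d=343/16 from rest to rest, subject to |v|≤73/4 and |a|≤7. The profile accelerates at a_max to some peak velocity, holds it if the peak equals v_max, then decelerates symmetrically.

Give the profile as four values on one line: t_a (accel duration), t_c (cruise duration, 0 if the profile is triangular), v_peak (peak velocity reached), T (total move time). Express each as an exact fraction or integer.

vₘ²/aₘ = (73/4)²/7 = 5329/112
343/16 < 5329/112 ⇒ no cruise
v_peak = √(343/16·7) = √(2401/16) = 49/4
t_a = (49/4)/7 = 7/4; t_c = 0
T = 2·7/4 = 7/2

t_a=7/4 t_c=0 v_peak=49/4 T=7/2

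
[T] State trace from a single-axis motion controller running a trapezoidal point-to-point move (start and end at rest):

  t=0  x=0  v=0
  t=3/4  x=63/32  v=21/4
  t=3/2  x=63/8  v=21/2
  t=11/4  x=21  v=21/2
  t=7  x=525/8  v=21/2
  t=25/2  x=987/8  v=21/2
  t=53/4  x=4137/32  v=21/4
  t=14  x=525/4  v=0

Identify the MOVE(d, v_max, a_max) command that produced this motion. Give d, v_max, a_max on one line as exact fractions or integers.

final state: t=14, x=525/4, v=0 → d = 525/4
a_max = (21/4−0)/(3/4−0) = 7
max v = 21/2 over t∈[3/2,25/2] → v_max = 21/2
check: 21/2·(3/2+11) = 525/4 ✓

d=525/4 v_max=21/2 a_max=7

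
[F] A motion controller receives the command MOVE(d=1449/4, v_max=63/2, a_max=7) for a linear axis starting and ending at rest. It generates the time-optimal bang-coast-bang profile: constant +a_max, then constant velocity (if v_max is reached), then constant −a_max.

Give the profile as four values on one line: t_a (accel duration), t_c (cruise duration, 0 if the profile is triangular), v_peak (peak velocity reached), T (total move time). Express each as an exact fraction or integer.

(v_max)²/a_max = (63/2)²/7 = 567/4
1449/4 ≥ 567/4 ⇒ cruise phase
t_a = (63/2)/7 = 9/2; v_peak = 63/2
d_cruise = 1449/4 − 567/4 = 441/2; t_c = (441/2)/(63/2) = 7
T = 2·9/2 + 7 = 16

t_a=9/2 t_c=7 v_peak=63/2 T=16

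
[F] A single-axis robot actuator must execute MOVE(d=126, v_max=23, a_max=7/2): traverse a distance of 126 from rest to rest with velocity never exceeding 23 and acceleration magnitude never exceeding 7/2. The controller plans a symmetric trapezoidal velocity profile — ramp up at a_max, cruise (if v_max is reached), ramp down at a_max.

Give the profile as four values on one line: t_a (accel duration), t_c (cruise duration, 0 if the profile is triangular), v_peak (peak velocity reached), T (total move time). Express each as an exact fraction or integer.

vₘ²/aₘ = 23²/(7/2) = 1058/7
126 < 1058/7 ⇒ no cruise
v_peak = √(126·7/2) = √441 = 21
t_a = 21/(7/2) = 6; t_c = 0
T = 2·6 = 12

t_a=6 t_c=0 v_peak=21 T=12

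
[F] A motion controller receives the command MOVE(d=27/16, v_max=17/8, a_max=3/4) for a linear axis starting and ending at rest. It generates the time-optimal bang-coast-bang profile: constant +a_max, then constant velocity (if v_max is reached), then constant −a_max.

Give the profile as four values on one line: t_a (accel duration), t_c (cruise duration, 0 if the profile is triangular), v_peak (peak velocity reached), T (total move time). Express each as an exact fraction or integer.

vₘ²/aₘ = (17/8)²/(3/4) = 289/48
27/16 < 289/48 ⇒ no cruise
v_peak = √(27/16·3/4) = √(81/64) = 9/8
t_a = (9/8)/(3/4) = 3/2; t_c = 0
T = 2·3/2 = 3

t_a=3/2 t_c=0 v_peak=9/8 T=3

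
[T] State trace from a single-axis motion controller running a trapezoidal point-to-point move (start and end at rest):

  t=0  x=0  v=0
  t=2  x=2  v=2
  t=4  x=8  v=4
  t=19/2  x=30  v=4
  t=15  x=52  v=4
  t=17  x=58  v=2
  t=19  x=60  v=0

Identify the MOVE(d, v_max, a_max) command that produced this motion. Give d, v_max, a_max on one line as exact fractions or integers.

final state: t=19, x=60, v=0 → d = 60
a_max = (2−0)/(2−0) = 1
max v = 4 over t∈[4,15] → v_max = 4
check: 4·(4+11) = 60 ✓

d=60 v_max=4 a_max=1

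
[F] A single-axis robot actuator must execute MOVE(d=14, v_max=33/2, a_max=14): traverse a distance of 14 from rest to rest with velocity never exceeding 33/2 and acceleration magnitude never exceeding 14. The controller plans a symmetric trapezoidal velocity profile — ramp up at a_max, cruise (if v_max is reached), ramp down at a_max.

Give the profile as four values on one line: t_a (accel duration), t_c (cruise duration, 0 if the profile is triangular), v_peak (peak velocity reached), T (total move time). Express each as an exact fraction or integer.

vₘ²/aₘ = (33/2)²/14 = 1089/56
14 < 1089/56 → triangular
v_peak = √(14·14) = √196 = 14
t_a = 14/14 = 1; t_c = 0
T = 2·1 = 2

t_a=1 t_c=0 v_peak=14 T=2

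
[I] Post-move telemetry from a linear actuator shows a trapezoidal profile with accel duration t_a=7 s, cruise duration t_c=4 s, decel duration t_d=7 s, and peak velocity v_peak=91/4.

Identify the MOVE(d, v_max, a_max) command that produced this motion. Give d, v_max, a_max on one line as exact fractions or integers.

a_max = (91/4)/7 = 13/4
d_a = ½·91/4·7 = 637/8; d_c = 91/4·4 = 91
d = 2·637/8 + 91 = 1001/4
t_c = 4 > 0 so v_max = 91/4

d=1001/4 v_max=91/4 a_max=13/4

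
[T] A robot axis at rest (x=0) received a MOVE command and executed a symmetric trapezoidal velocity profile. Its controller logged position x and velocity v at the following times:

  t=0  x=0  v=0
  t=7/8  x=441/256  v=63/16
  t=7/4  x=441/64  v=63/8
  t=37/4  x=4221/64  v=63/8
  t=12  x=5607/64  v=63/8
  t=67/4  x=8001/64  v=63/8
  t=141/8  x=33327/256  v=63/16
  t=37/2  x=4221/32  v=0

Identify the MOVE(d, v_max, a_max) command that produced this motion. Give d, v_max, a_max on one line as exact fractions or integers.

final state: t=37/2, x=4221/32, v=0 → d = 4221/32
a_max = (63/16−0)/(7/8−0) = 9/2
max v = 63/8 over t∈[7/4,67/4] → v_max = 63/8
check: 63/8·(7/4+15) = 4221/32 ✓

d=4221/32 v_max=63/8 a_max=9/2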